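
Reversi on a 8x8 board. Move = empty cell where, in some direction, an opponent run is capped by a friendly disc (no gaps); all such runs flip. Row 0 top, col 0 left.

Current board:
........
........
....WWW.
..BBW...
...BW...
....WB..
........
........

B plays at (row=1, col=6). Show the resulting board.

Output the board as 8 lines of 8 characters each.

Place B at (1,6); scan 8 dirs for brackets.
Dir NW: first cell '.' (not opp) -> no flip
Dir N: first cell '.' (not opp) -> no flip
Dir NE: first cell '.' (not opp) -> no flip
Dir W: first cell '.' (not opp) -> no flip
Dir E: first cell '.' (not opp) -> no flip
Dir SW: opp run (2,5) (3,4) capped by B -> flip
Dir S: opp run (2,6), next='.' -> no flip
Dir SE: first cell '.' (not opp) -> no flip
All flips: (2,5) (3,4)

Answer: ........
......B.
....WBW.
..BBB...
...BW...
....WB..
........
........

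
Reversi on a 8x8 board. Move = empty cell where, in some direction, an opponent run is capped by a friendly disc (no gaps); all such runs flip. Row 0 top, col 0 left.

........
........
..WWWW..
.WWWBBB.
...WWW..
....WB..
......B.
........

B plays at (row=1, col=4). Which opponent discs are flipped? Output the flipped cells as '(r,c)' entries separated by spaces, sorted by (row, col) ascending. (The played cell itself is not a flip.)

Answer: (2,4) (2,5)

Derivation:
Dir NW: first cell '.' (not opp) -> no flip
Dir N: first cell '.' (not opp) -> no flip
Dir NE: first cell '.' (not opp) -> no flip
Dir W: first cell '.' (not opp) -> no flip
Dir E: first cell '.' (not opp) -> no flip
Dir SW: opp run (2,3) (3,2), next='.' -> no flip
Dir S: opp run (2,4) capped by B -> flip
Dir SE: opp run (2,5) capped by B -> flip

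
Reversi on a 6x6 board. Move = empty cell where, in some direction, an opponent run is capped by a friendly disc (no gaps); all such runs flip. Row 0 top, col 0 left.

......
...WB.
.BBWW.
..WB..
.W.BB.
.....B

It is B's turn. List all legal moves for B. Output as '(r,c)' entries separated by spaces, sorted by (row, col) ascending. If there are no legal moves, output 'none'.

Answer: (0,3) (0,4) (1,2) (1,5) (2,5) (3,1) (3,4) (4,2) (5,0)

Derivation:
(0,2): no bracket -> illegal
(0,3): flips 2 -> legal
(0,4): flips 1 -> legal
(1,2): flips 1 -> legal
(1,5): flips 1 -> legal
(2,5): flips 2 -> legal
(3,0): no bracket -> illegal
(3,1): flips 1 -> legal
(3,4): flips 1 -> legal
(3,5): no bracket -> illegal
(4,0): no bracket -> illegal
(4,2): flips 1 -> legal
(5,0): flips 3 -> legal
(5,1): no bracket -> illegal
(5,2): no bracket -> illegal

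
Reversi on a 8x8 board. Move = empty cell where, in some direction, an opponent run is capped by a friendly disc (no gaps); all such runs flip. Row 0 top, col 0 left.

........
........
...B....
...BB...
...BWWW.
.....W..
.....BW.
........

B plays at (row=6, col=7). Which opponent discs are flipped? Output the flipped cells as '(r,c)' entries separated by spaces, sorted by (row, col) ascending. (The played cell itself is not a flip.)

Dir NW: first cell '.' (not opp) -> no flip
Dir N: first cell '.' (not opp) -> no flip
Dir NE: edge -> no flip
Dir W: opp run (6,6) capped by B -> flip
Dir E: edge -> no flip
Dir SW: first cell '.' (not opp) -> no flip
Dir S: first cell '.' (not opp) -> no flip
Dir SE: edge -> no flip

Answer: (6,6)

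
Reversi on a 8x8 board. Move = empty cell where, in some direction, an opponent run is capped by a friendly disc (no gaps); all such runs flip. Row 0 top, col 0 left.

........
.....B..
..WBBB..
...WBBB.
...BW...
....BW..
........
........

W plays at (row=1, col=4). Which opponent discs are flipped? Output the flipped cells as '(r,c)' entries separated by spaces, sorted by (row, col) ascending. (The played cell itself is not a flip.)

Answer: (2,4) (3,4)

Derivation:
Dir NW: first cell '.' (not opp) -> no flip
Dir N: first cell '.' (not opp) -> no flip
Dir NE: first cell '.' (not opp) -> no flip
Dir W: first cell '.' (not opp) -> no flip
Dir E: opp run (1,5), next='.' -> no flip
Dir SW: opp run (2,3), next='.' -> no flip
Dir S: opp run (2,4) (3,4) capped by W -> flip
Dir SE: opp run (2,5) (3,6), next='.' -> no flip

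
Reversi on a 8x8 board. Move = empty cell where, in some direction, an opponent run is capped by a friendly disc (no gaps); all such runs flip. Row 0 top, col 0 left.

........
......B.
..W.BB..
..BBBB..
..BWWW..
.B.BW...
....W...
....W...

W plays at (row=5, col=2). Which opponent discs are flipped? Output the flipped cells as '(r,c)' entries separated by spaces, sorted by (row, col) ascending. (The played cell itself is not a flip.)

Answer: (3,2) (4,2) (5,3)

Derivation:
Dir NW: first cell '.' (not opp) -> no flip
Dir N: opp run (4,2) (3,2) capped by W -> flip
Dir NE: first cell 'W' (not opp) -> no flip
Dir W: opp run (5,1), next='.' -> no flip
Dir E: opp run (5,3) capped by W -> flip
Dir SW: first cell '.' (not opp) -> no flip
Dir S: first cell '.' (not opp) -> no flip
Dir SE: first cell '.' (not opp) -> no flip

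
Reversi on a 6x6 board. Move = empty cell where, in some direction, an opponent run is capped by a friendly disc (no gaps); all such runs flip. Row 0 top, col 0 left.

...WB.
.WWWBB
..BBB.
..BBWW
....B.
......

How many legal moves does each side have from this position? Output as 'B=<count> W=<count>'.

Answer: B=5 W=8

Derivation:
-- B to move --
(0,0): flips 1 -> legal
(0,1): flips 1 -> legal
(0,2): flips 3 -> legal
(1,0): flips 3 -> legal
(2,0): no bracket -> illegal
(2,1): no bracket -> illegal
(2,5): no bracket -> illegal
(4,3): no bracket -> illegal
(4,5): flips 1 -> legal
B mobility = 5
-- W to move --
(0,5): flips 1 -> legal
(2,1): no bracket -> illegal
(2,5): flips 1 -> legal
(3,1): flips 3 -> legal
(4,1): no bracket -> illegal
(4,2): flips 2 -> legal
(4,3): flips 2 -> legal
(4,5): no bracket -> illegal
(5,3): flips 1 -> legal
(5,4): flips 1 -> legal
(5,5): flips 3 -> legal
W mobility = 8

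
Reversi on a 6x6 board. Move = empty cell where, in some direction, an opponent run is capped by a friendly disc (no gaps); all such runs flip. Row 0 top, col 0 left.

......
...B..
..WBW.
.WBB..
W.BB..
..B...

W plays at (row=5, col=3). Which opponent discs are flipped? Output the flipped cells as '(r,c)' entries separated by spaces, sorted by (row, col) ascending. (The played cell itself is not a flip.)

Answer: (4,2)

Derivation:
Dir NW: opp run (4,2) capped by W -> flip
Dir N: opp run (4,3) (3,3) (2,3) (1,3), next='.' -> no flip
Dir NE: first cell '.' (not opp) -> no flip
Dir W: opp run (5,2), next='.' -> no flip
Dir E: first cell '.' (not opp) -> no flip
Dir SW: edge -> no flip
Dir S: edge -> no flip
Dir SE: edge -> no flip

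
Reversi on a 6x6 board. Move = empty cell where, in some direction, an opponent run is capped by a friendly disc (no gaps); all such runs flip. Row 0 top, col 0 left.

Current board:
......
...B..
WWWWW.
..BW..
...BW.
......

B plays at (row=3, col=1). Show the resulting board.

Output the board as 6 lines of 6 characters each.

Answer: ......
...B..
WWBWW.
.BBW..
...BW.
......

Derivation:
Place B at (3,1); scan 8 dirs for brackets.
Dir NW: opp run (2,0), next=edge -> no flip
Dir N: opp run (2,1), next='.' -> no flip
Dir NE: opp run (2,2) capped by B -> flip
Dir W: first cell '.' (not opp) -> no flip
Dir E: first cell 'B' (not opp) -> no flip
Dir SW: first cell '.' (not opp) -> no flip
Dir S: first cell '.' (not opp) -> no flip
Dir SE: first cell '.' (not opp) -> no flip
All flips: (2,2)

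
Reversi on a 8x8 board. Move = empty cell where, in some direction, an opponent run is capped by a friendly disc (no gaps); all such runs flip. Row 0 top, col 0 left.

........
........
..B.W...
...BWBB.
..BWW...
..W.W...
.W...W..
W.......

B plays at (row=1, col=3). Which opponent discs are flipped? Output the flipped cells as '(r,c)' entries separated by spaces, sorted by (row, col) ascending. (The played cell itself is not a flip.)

Dir NW: first cell '.' (not opp) -> no flip
Dir N: first cell '.' (not opp) -> no flip
Dir NE: first cell '.' (not opp) -> no flip
Dir W: first cell '.' (not opp) -> no flip
Dir E: first cell '.' (not opp) -> no flip
Dir SW: first cell 'B' (not opp) -> no flip
Dir S: first cell '.' (not opp) -> no flip
Dir SE: opp run (2,4) capped by B -> flip

Answer: (2,4)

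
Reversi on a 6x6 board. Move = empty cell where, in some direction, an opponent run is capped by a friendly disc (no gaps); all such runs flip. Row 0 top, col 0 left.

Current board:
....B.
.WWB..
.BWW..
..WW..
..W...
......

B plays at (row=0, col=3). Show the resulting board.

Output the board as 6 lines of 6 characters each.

Answer: ...BB.
.WBB..
.BWW..
..WW..
..W...
......

Derivation:
Place B at (0,3); scan 8 dirs for brackets.
Dir NW: edge -> no flip
Dir N: edge -> no flip
Dir NE: edge -> no flip
Dir W: first cell '.' (not opp) -> no flip
Dir E: first cell 'B' (not opp) -> no flip
Dir SW: opp run (1,2) capped by B -> flip
Dir S: first cell 'B' (not opp) -> no flip
Dir SE: first cell '.' (not opp) -> no flip
All flips: (1,2)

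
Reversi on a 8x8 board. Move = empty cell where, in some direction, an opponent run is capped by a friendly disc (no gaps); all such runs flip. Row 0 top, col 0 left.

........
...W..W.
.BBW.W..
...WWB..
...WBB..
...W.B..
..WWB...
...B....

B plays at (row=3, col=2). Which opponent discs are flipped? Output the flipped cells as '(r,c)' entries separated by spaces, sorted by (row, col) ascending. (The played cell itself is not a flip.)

Answer: (3,3) (3,4)

Derivation:
Dir NW: first cell 'B' (not opp) -> no flip
Dir N: first cell 'B' (not opp) -> no flip
Dir NE: opp run (2,3), next='.' -> no flip
Dir W: first cell '.' (not opp) -> no flip
Dir E: opp run (3,3) (3,4) capped by B -> flip
Dir SW: first cell '.' (not opp) -> no flip
Dir S: first cell '.' (not opp) -> no flip
Dir SE: opp run (4,3), next='.' -> no flip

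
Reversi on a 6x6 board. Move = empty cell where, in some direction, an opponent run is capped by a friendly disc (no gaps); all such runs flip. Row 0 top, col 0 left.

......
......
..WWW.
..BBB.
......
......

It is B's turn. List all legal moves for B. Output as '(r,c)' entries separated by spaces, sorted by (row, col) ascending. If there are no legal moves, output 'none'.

Answer: (1,1) (1,2) (1,3) (1,4) (1,5)

Derivation:
(1,1): flips 1 -> legal
(1,2): flips 2 -> legal
(1,3): flips 1 -> legal
(1,4): flips 2 -> legal
(1,5): flips 1 -> legal
(2,1): no bracket -> illegal
(2,5): no bracket -> illegal
(3,1): no bracket -> illegal
(3,5): no bracket -> illegal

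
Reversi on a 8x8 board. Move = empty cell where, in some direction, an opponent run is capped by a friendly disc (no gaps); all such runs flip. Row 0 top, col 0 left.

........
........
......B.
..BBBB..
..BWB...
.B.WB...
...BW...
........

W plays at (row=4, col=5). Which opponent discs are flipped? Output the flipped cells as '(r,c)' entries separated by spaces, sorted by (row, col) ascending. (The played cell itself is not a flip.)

Answer: (4,4)

Derivation:
Dir NW: opp run (3,4), next='.' -> no flip
Dir N: opp run (3,5), next='.' -> no flip
Dir NE: first cell '.' (not opp) -> no flip
Dir W: opp run (4,4) capped by W -> flip
Dir E: first cell '.' (not opp) -> no flip
Dir SW: opp run (5,4) (6,3), next='.' -> no flip
Dir S: first cell '.' (not opp) -> no flip
Dir SE: first cell '.' (not opp) -> no flip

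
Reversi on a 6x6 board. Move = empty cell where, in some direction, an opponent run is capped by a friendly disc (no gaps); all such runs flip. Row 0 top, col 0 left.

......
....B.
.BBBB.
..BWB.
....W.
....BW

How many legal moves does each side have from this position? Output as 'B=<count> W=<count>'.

Answer: B=2 W=7

Derivation:
-- B to move --
(3,5): no bracket -> illegal
(4,2): flips 1 -> legal
(4,3): flips 1 -> legal
(4,5): no bracket -> illegal
(5,3): no bracket -> illegal
B mobility = 2
-- W to move --
(0,3): no bracket -> illegal
(0,4): flips 3 -> legal
(0,5): no bracket -> illegal
(1,0): no bracket -> illegal
(1,1): flips 1 -> legal
(1,2): no bracket -> illegal
(1,3): flips 1 -> legal
(1,5): flips 1 -> legal
(2,0): no bracket -> illegal
(2,5): no bracket -> illegal
(3,0): no bracket -> illegal
(3,1): flips 1 -> legal
(3,5): flips 1 -> legal
(4,1): no bracket -> illegal
(4,2): no bracket -> illegal
(4,3): no bracket -> illegal
(4,5): no bracket -> illegal
(5,3): flips 1 -> legal
W mobility = 7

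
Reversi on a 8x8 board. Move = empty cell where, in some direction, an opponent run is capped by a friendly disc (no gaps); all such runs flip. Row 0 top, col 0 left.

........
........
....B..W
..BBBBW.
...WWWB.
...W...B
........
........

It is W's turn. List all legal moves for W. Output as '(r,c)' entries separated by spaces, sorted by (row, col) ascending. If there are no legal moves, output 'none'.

(1,3): no bracket -> illegal
(1,4): flips 2 -> legal
(1,5): no bracket -> illegal
(2,1): flips 1 -> legal
(2,2): flips 1 -> legal
(2,3): flips 2 -> legal
(2,5): flips 2 -> legal
(2,6): flips 1 -> legal
(3,1): flips 4 -> legal
(3,7): no bracket -> illegal
(4,1): no bracket -> illegal
(4,2): no bracket -> illegal
(4,7): flips 1 -> legal
(5,5): no bracket -> illegal
(5,6): flips 1 -> legal
(6,6): no bracket -> illegal
(6,7): no bracket -> illegal

Answer: (1,4) (2,1) (2,2) (2,3) (2,5) (2,6) (3,1) (4,7) (5,6)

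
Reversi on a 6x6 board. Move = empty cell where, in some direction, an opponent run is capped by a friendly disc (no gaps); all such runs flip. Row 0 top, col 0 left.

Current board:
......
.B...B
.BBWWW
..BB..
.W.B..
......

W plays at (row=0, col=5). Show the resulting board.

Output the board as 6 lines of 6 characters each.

Answer: .....W
.B...W
.BBWWW
..BB..
.W.B..
......

Derivation:
Place W at (0,5); scan 8 dirs for brackets.
Dir NW: edge -> no flip
Dir N: edge -> no flip
Dir NE: edge -> no flip
Dir W: first cell '.' (not opp) -> no flip
Dir E: edge -> no flip
Dir SW: first cell '.' (not opp) -> no flip
Dir S: opp run (1,5) capped by W -> flip
Dir SE: edge -> no flip
All flips: (1,5)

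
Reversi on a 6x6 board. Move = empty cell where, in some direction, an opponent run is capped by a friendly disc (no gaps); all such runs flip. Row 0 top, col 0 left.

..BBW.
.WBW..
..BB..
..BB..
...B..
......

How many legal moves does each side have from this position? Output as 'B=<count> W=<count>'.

-- B to move --
(0,0): flips 1 -> legal
(0,1): no bracket -> illegal
(0,5): flips 1 -> legal
(1,0): flips 1 -> legal
(1,4): flips 1 -> legal
(1,5): no bracket -> illegal
(2,0): flips 1 -> legal
(2,1): no bracket -> illegal
(2,4): flips 1 -> legal
B mobility = 6
-- W to move --
(0,1): flips 2 -> legal
(1,4): no bracket -> illegal
(2,1): no bracket -> illegal
(2,4): no bracket -> illegal
(3,1): flips 1 -> legal
(3,4): no bracket -> illegal
(4,1): no bracket -> illegal
(4,2): no bracket -> illegal
(4,4): flips 2 -> legal
(5,2): no bracket -> illegal
(5,3): flips 3 -> legal
(5,4): no bracket -> illegal
W mobility = 4

Answer: B=6 W=4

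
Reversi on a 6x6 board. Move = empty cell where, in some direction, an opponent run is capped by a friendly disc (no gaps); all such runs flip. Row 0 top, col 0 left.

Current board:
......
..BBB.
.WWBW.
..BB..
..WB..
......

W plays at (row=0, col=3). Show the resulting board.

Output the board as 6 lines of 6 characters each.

Answer: ...W..
..WBB.
.WWBW.
..BB..
..WB..
......

Derivation:
Place W at (0,3); scan 8 dirs for brackets.
Dir NW: edge -> no flip
Dir N: edge -> no flip
Dir NE: edge -> no flip
Dir W: first cell '.' (not opp) -> no flip
Dir E: first cell '.' (not opp) -> no flip
Dir SW: opp run (1,2) capped by W -> flip
Dir S: opp run (1,3) (2,3) (3,3) (4,3), next='.' -> no flip
Dir SE: opp run (1,4), next='.' -> no flip
All flips: (1,2)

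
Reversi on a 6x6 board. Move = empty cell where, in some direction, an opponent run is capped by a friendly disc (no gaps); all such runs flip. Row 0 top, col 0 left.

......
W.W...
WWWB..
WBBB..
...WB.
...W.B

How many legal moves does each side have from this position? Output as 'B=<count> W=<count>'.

Answer: B=6 W=8

Derivation:
-- B to move --
(0,0): no bracket -> illegal
(0,1): flips 1 -> legal
(0,2): flips 2 -> legal
(0,3): no bracket -> illegal
(1,1): flips 2 -> legal
(1,3): flips 1 -> legal
(3,4): no bracket -> illegal
(4,0): no bracket -> illegal
(4,1): no bracket -> illegal
(4,2): flips 1 -> legal
(5,2): no bracket -> illegal
(5,4): flips 1 -> legal
B mobility = 6
-- W to move --
(1,3): flips 2 -> legal
(1,4): no bracket -> illegal
(2,4): flips 1 -> legal
(3,4): flips 4 -> legal
(3,5): flips 1 -> legal
(4,0): flips 1 -> legal
(4,1): flips 1 -> legal
(4,2): flips 2 -> legal
(4,5): flips 1 -> legal
(5,4): no bracket -> illegal
W mobility = 8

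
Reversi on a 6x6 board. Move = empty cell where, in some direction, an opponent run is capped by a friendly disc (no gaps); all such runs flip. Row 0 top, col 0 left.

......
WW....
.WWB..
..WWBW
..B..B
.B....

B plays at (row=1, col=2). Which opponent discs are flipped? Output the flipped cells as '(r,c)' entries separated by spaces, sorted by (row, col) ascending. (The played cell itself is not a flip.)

Answer: (2,2) (3,2)

Derivation:
Dir NW: first cell '.' (not opp) -> no flip
Dir N: first cell '.' (not opp) -> no flip
Dir NE: first cell '.' (not opp) -> no flip
Dir W: opp run (1,1) (1,0), next=edge -> no flip
Dir E: first cell '.' (not opp) -> no flip
Dir SW: opp run (2,1), next='.' -> no flip
Dir S: opp run (2,2) (3,2) capped by B -> flip
Dir SE: first cell 'B' (not opp) -> no flip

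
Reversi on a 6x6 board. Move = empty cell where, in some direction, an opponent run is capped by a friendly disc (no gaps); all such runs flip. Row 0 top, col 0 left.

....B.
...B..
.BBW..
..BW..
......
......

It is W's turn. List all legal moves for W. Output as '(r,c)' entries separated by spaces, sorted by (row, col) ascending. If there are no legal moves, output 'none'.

Answer: (0,3) (1,1) (2,0) (3,1) (4,1)

Derivation:
(0,2): no bracket -> illegal
(0,3): flips 1 -> legal
(0,5): no bracket -> illegal
(1,0): no bracket -> illegal
(1,1): flips 1 -> legal
(1,2): no bracket -> illegal
(1,4): no bracket -> illegal
(1,5): no bracket -> illegal
(2,0): flips 2 -> legal
(2,4): no bracket -> illegal
(3,0): no bracket -> illegal
(3,1): flips 1 -> legal
(4,1): flips 1 -> legal
(4,2): no bracket -> illegal
(4,3): no bracket -> illegal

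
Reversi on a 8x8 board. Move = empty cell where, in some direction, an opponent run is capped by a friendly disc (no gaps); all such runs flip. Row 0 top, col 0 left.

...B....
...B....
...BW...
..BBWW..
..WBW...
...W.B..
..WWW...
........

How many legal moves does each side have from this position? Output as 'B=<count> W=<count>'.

Answer: B=9 W=7

Derivation:
-- B to move --
(1,4): no bracket -> illegal
(1,5): flips 1 -> legal
(2,5): flips 2 -> legal
(2,6): no bracket -> illegal
(3,1): no bracket -> illegal
(3,6): flips 2 -> legal
(4,1): flips 1 -> legal
(4,5): flips 2 -> legal
(4,6): flips 2 -> legal
(5,1): flips 1 -> legal
(5,2): flips 1 -> legal
(5,4): no bracket -> illegal
(6,1): no bracket -> illegal
(6,5): no bracket -> illegal
(7,1): no bracket -> illegal
(7,2): no bracket -> illegal
(7,3): flips 3 -> legal
(7,4): no bracket -> illegal
(7,5): no bracket -> illegal
B mobility = 9
-- W to move --
(0,2): flips 1 -> legal
(0,4): no bracket -> illegal
(1,2): flips 1 -> legal
(1,4): no bracket -> illegal
(2,1): no bracket -> illegal
(2,2): flips 3 -> legal
(3,1): flips 2 -> legal
(4,1): no bracket -> illegal
(4,5): no bracket -> illegal
(4,6): flips 1 -> legal
(5,2): flips 1 -> legal
(5,4): no bracket -> illegal
(5,6): no bracket -> illegal
(6,5): no bracket -> illegal
(6,6): flips 1 -> legal
W mobility = 7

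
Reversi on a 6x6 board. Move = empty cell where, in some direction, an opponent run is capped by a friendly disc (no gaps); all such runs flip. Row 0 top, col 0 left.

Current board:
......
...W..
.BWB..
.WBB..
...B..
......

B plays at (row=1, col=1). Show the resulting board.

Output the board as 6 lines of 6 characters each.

Answer: ......
.B.W..
.BBB..
.WBB..
...B..
......

Derivation:
Place B at (1,1); scan 8 dirs for brackets.
Dir NW: first cell '.' (not opp) -> no flip
Dir N: first cell '.' (not opp) -> no flip
Dir NE: first cell '.' (not opp) -> no flip
Dir W: first cell '.' (not opp) -> no flip
Dir E: first cell '.' (not opp) -> no flip
Dir SW: first cell '.' (not opp) -> no flip
Dir S: first cell 'B' (not opp) -> no flip
Dir SE: opp run (2,2) capped by B -> flip
All flips: (2,2)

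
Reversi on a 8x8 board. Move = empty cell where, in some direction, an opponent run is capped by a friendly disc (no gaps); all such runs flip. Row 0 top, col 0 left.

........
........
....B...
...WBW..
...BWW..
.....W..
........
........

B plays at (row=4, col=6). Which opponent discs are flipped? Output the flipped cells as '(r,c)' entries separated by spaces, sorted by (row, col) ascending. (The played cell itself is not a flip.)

Dir NW: opp run (3,5) capped by B -> flip
Dir N: first cell '.' (not opp) -> no flip
Dir NE: first cell '.' (not opp) -> no flip
Dir W: opp run (4,5) (4,4) capped by B -> flip
Dir E: first cell '.' (not opp) -> no flip
Dir SW: opp run (5,5), next='.' -> no flip
Dir S: first cell '.' (not opp) -> no flip
Dir SE: first cell '.' (not opp) -> no flip

Answer: (3,5) (4,4) (4,5)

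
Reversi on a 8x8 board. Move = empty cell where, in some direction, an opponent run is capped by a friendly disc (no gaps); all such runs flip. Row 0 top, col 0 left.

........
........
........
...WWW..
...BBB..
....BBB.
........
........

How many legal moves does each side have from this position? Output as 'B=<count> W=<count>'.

-- B to move --
(2,2): flips 1 -> legal
(2,3): flips 2 -> legal
(2,4): flips 1 -> legal
(2,5): flips 2 -> legal
(2,6): flips 1 -> legal
(3,2): no bracket -> illegal
(3,6): no bracket -> illegal
(4,2): no bracket -> illegal
(4,6): no bracket -> illegal
B mobility = 5
-- W to move --
(3,2): no bracket -> illegal
(3,6): no bracket -> illegal
(4,2): no bracket -> illegal
(4,6): no bracket -> illegal
(4,7): no bracket -> illegal
(5,2): flips 1 -> legal
(5,3): flips 2 -> legal
(5,7): no bracket -> illegal
(6,3): no bracket -> illegal
(6,4): flips 2 -> legal
(6,5): flips 2 -> legal
(6,6): flips 2 -> legal
(6,7): flips 2 -> legal
W mobility = 6

Answer: B=5 W=6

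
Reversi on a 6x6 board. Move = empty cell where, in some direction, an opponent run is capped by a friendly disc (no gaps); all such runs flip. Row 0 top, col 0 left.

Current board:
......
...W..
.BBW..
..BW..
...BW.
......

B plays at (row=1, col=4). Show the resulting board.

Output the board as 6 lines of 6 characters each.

Answer: ......
...WB.
.BBB..
..BW..
...BW.
......

Derivation:
Place B at (1,4); scan 8 dirs for brackets.
Dir NW: first cell '.' (not opp) -> no flip
Dir N: first cell '.' (not opp) -> no flip
Dir NE: first cell '.' (not opp) -> no flip
Dir W: opp run (1,3), next='.' -> no flip
Dir E: first cell '.' (not opp) -> no flip
Dir SW: opp run (2,3) capped by B -> flip
Dir S: first cell '.' (not opp) -> no flip
Dir SE: first cell '.' (not opp) -> no flip
All flips: (2,3)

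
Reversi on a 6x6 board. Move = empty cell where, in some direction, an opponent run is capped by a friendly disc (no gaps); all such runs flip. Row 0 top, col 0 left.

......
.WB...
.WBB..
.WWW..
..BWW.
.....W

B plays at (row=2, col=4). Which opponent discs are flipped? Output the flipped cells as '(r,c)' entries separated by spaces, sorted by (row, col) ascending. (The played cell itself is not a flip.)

Answer: (3,3)

Derivation:
Dir NW: first cell '.' (not opp) -> no flip
Dir N: first cell '.' (not opp) -> no flip
Dir NE: first cell '.' (not opp) -> no flip
Dir W: first cell 'B' (not opp) -> no flip
Dir E: first cell '.' (not opp) -> no flip
Dir SW: opp run (3,3) capped by B -> flip
Dir S: first cell '.' (not opp) -> no flip
Dir SE: first cell '.' (not opp) -> no flip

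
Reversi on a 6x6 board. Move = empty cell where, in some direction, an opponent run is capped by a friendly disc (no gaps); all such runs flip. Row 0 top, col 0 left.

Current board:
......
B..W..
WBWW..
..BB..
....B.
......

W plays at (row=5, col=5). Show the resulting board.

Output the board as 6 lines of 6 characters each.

Place W at (5,5); scan 8 dirs for brackets.
Dir NW: opp run (4,4) (3,3) capped by W -> flip
Dir N: first cell '.' (not opp) -> no flip
Dir NE: edge -> no flip
Dir W: first cell '.' (not opp) -> no flip
Dir E: edge -> no flip
Dir SW: edge -> no flip
Dir S: edge -> no flip
Dir SE: edge -> no flip
All flips: (3,3) (4,4)

Answer: ......
B..W..
WBWW..
..BW..
....W.
.....W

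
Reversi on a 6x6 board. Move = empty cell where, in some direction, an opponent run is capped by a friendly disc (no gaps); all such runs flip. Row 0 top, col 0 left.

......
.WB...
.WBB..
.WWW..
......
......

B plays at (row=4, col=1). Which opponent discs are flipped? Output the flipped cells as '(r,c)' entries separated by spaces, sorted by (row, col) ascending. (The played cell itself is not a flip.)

Answer: (3,2)

Derivation:
Dir NW: first cell '.' (not opp) -> no flip
Dir N: opp run (3,1) (2,1) (1,1), next='.' -> no flip
Dir NE: opp run (3,2) capped by B -> flip
Dir W: first cell '.' (not opp) -> no flip
Dir E: first cell '.' (not opp) -> no flip
Dir SW: first cell '.' (not opp) -> no flip
Dir S: first cell '.' (not opp) -> no flip
Dir SE: first cell '.' (not opp) -> no flip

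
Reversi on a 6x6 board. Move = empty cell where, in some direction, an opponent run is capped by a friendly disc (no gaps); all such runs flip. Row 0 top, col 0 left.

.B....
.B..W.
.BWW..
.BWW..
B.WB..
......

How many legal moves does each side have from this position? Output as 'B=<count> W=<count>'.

-- B to move --
(0,3): no bracket -> illegal
(0,4): no bracket -> illegal
(0,5): no bracket -> illegal
(1,2): no bracket -> illegal
(1,3): flips 3 -> legal
(1,5): no bracket -> illegal
(2,4): flips 2 -> legal
(2,5): no bracket -> illegal
(3,4): flips 2 -> legal
(4,1): flips 1 -> legal
(4,4): flips 2 -> legal
(5,1): no bracket -> illegal
(5,2): no bracket -> illegal
(5,3): flips 1 -> legal
B mobility = 6
-- W to move --
(0,0): flips 1 -> legal
(0,2): no bracket -> illegal
(1,0): flips 1 -> legal
(1,2): no bracket -> illegal
(2,0): flips 2 -> legal
(3,0): flips 1 -> legal
(3,4): no bracket -> illegal
(4,1): no bracket -> illegal
(4,4): flips 1 -> legal
(5,0): no bracket -> illegal
(5,1): no bracket -> illegal
(5,2): no bracket -> illegal
(5,3): flips 1 -> legal
(5,4): flips 1 -> legal
W mobility = 7

Answer: B=6 W=7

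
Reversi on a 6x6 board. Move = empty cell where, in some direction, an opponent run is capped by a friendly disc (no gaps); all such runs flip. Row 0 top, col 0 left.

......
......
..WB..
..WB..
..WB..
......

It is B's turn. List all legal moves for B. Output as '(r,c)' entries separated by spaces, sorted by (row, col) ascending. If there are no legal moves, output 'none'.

(1,1): flips 1 -> legal
(1,2): no bracket -> illegal
(1,3): no bracket -> illegal
(2,1): flips 2 -> legal
(3,1): flips 1 -> legal
(4,1): flips 2 -> legal
(5,1): flips 1 -> legal
(5,2): no bracket -> illegal
(5,3): no bracket -> illegal

Answer: (1,1) (2,1) (3,1) (4,1) (5,1)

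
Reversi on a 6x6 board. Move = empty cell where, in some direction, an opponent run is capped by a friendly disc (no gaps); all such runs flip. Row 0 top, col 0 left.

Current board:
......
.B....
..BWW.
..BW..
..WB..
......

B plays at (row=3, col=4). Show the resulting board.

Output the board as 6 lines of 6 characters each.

Answer: ......
.B....
..BWW.
..BBB.
..WB..
......

Derivation:
Place B at (3,4); scan 8 dirs for brackets.
Dir NW: opp run (2,3), next='.' -> no flip
Dir N: opp run (2,4), next='.' -> no flip
Dir NE: first cell '.' (not opp) -> no flip
Dir W: opp run (3,3) capped by B -> flip
Dir E: first cell '.' (not opp) -> no flip
Dir SW: first cell 'B' (not opp) -> no flip
Dir S: first cell '.' (not opp) -> no flip
Dir SE: first cell '.' (not opp) -> no flip
All flips: (3,3)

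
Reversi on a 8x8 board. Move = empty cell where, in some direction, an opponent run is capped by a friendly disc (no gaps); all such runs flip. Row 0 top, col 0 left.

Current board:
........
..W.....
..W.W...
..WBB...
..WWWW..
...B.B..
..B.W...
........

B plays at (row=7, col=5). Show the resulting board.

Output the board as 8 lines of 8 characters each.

Place B at (7,5); scan 8 dirs for brackets.
Dir NW: opp run (6,4) capped by B -> flip
Dir N: first cell '.' (not opp) -> no flip
Dir NE: first cell '.' (not opp) -> no flip
Dir W: first cell '.' (not opp) -> no flip
Dir E: first cell '.' (not opp) -> no flip
Dir SW: edge -> no flip
Dir S: edge -> no flip
Dir SE: edge -> no flip
All flips: (6,4)

Answer: ........
..W.....
..W.W...
..WBB...
..WWWW..
...B.B..
..B.B...
.....B..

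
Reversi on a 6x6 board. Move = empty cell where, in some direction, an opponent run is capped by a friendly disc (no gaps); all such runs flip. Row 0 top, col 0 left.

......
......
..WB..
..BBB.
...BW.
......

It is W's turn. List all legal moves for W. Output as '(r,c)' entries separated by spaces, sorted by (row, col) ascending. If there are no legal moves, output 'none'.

(1,2): no bracket -> illegal
(1,3): no bracket -> illegal
(1,4): no bracket -> illegal
(2,1): no bracket -> illegal
(2,4): flips 2 -> legal
(2,5): no bracket -> illegal
(3,1): no bracket -> illegal
(3,5): no bracket -> illegal
(4,1): no bracket -> illegal
(4,2): flips 2 -> legal
(4,5): no bracket -> illegal
(5,2): no bracket -> illegal
(5,3): no bracket -> illegal
(5,4): no bracket -> illegal

Answer: (2,4) (4,2)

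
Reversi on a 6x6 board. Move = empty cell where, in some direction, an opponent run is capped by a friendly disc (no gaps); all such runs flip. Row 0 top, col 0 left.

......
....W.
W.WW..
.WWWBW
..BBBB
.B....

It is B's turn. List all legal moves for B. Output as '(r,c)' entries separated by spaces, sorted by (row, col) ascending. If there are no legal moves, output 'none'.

(0,3): no bracket -> illegal
(0,4): no bracket -> illegal
(0,5): no bracket -> illegal
(1,0): no bracket -> illegal
(1,1): flips 2 -> legal
(1,2): flips 3 -> legal
(1,3): flips 2 -> legal
(1,5): no bracket -> illegal
(2,1): flips 1 -> legal
(2,4): flips 1 -> legal
(2,5): flips 1 -> legal
(3,0): flips 3 -> legal
(4,0): no bracket -> illegal
(4,1): no bracket -> illegal

Answer: (1,1) (1,2) (1,3) (2,1) (2,4) (2,5) (3,0)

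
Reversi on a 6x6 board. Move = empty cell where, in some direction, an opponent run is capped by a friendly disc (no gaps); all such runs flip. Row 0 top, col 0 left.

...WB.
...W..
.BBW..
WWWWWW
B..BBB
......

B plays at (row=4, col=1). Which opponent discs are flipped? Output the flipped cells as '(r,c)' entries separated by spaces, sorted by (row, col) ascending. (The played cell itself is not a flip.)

Answer: (3,1)

Derivation:
Dir NW: opp run (3,0), next=edge -> no flip
Dir N: opp run (3,1) capped by B -> flip
Dir NE: opp run (3,2) (2,3), next='.' -> no flip
Dir W: first cell 'B' (not opp) -> no flip
Dir E: first cell '.' (not opp) -> no flip
Dir SW: first cell '.' (not opp) -> no flip
Dir S: first cell '.' (not opp) -> no flip
Dir SE: first cell '.' (not opp) -> no flip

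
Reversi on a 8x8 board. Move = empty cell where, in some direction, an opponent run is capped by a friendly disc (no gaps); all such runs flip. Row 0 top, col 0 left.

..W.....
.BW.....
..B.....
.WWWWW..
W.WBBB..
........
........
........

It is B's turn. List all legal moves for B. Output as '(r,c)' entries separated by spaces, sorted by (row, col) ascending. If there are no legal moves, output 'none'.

Answer: (1,3) (2,1) (2,3) (2,4) (2,5) (2,6) (4,1) (5,2)

Derivation:
(0,1): no bracket -> illegal
(0,3): no bracket -> illegal
(1,3): flips 1 -> legal
(2,0): no bracket -> illegal
(2,1): flips 1 -> legal
(2,3): flips 2 -> legal
(2,4): flips 1 -> legal
(2,5): flips 2 -> legal
(2,6): flips 1 -> legal
(3,0): no bracket -> illegal
(3,6): no bracket -> illegal
(4,1): flips 1 -> legal
(4,6): no bracket -> illegal
(5,0): no bracket -> illegal
(5,1): no bracket -> illegal
(5,2): flips 2 -> legal
(5,3): no bracket -> illegal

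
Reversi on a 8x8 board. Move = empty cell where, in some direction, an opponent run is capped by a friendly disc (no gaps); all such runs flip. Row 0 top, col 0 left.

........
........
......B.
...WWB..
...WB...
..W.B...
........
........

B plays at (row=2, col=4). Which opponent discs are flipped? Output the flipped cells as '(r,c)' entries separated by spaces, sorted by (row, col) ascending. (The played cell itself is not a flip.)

Answer: (3,4)

Derivation:
Dir NW: first cell '.' (not opp) -> no flip
Dir N: first cell '.' (not opp) -> no flip
Dir NE: first cell '.' (not opp) -> no flip
Dir W: first cell '.' (not opp) -> no flip
Dir E: first cell '.' (not opp) -> no flip
Dir SW: opp run (3,3), next='.' -> no flip
Dir S: opp run (3,4) capped by B -> flip
Dir SE: first cell 'B' (not opp) -> no flip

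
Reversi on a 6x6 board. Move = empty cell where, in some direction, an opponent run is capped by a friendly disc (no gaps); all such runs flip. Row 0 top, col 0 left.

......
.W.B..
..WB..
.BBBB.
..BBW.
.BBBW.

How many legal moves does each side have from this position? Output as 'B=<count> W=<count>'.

-- B to move --
(0,0): flips 2 -> legal
(0,1): no bracket -> illegal
(0,2): no bracket -> illegal
(1,0): no bracket -> illegal
(1,2): flips 1 -> legal
(2,0): no bracket -> illegal
(2,1): flips 1 -> legal
(3,5): flips 1 -> legal
(4,5): flips 1 -> legal
(5,5): flips 2 -> legal
B mobility = 6
-- W to move --
(0,2): no bracket -> illegal
(0,3): no bracket -> illegal
(0,4): flips 1 -> legal
(1,2): no bracket -> illegal
(1,4): no bracket -> illegal
(2,0): no bracket -> illegal
(2,1): flips 2 -> legal
(2,4): flips 2 -> legal
(2,5): no bracket -> illegal
(3,0): no bracket -> illegal
(3,5): no bracket -> illegal
(4,0): flips 1 -> legal
(4,1): flips 2 -> legal
(4,5): no bracket -> illegal
(5,0): flips 3 -> legal
W mobility = 6

Answer: B=6 W=6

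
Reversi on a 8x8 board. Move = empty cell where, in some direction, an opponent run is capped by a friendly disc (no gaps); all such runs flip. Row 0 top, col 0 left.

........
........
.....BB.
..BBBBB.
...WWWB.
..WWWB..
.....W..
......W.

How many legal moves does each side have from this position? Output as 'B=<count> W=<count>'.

-- B to move --
(4,1): no bracket -> illegal
(4,2): flips 3 -> legal
(5,1): flips 3 -> legal
(5,6): flips 1 -> legal
(6,1): flips 2 -> legal
(6,2): flips 2 -> legal
(6,3): flips 4 -> legal
(6,4): flips 2 -> legal
(6,6): no bracket -> illegal
(6,7): no bracket -> illegal
(7,4): no bracket -> illegal
(7,5): flips 1 -> legal
(7,7): no bracket -> illegal
B mobility = 8
-- W to move --
(1,4): no bracket -> illegal
(1,5): flips 2 -> legal
(1,6): flips 2 -> legal
(1,7): flips 2 -> legal
(2,1): flips 1 -> legal
(2,2): flips 1 -> legal
(2,3): flips 2 -> legal
(2,4): flips 1 -> legal
(2,7): flips 1 -> legal
(3,1): no bracket -> illegal
(3,7): no bracket -> illegal
(4,1): no bracket -> illegal
(4,2): no bracket -> illegal
(4,7): flips 1 -> legal
(5,6): flips 1 -> legal
(5,7): no bracket -> illegal
(6,4): no bracket -> illegal
(6,6): flips 1 -> legal
W mobility = 11

Answer: B=8 W=11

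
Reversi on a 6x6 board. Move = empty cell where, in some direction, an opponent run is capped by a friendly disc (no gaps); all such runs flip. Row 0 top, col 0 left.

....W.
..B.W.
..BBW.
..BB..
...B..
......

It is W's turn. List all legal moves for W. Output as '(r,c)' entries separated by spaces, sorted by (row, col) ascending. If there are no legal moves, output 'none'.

Answer: (2,1) (4,1) (4,2)

Derivation:
(0,1): no bracket -> illegal
(0,2): no bracket -> illegal
(0,3): no bracket -> illegal
(1,1): no bracket -> illegal
(1,3): no bracket -> illegal
(2,1): flips 2 -> legal
(3,1): no bracket -> illegal
(3,4): no bracket -> illegal
(4,1): flips 2 -> legal
(4,2): flips 1 -> legal
(4,4): no bracket -> illegal
(5,2): no bracket -> illegal
(5,3): no bracket -> illegal
(5,4): no bracket -> illegal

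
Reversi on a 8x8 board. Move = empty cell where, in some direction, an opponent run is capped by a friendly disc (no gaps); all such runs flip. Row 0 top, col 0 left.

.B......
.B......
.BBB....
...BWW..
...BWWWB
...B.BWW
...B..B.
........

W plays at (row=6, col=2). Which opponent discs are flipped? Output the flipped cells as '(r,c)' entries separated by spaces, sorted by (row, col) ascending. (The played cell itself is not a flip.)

Answer: (5,3)

Derivation:
Dir NW: first cell '.' (not opp) -> no flip
Dir N: first cell '.' (not opp) -> no flip
Dir NE: opp run (5,3) capped by W -> flip
Dir W: first cell '.' (not opp) -> no flip
Dir E: opp run (6,3), next='.' -> no flip
Dir SW: first cell '.' (not opp) -> no flip
Dir S: first cell '.' (not opp) -> no flip
Dir SE: first cell '.' (not opp) -> no flip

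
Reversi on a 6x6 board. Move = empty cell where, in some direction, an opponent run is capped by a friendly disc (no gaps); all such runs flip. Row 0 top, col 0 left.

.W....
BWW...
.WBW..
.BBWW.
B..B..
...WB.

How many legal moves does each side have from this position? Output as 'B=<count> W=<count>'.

Answer: B=10 W=5

Derivation:
-- B to move --
(0,0): flips 1 -> legal
(0,2): flips 1 -> legal
(0,3): no bracket -> illegal
(1,3): flips 4 -> legal
(1,4): flips 1 -> legal
(2,0): flips 1 -> legal
(2,4): flips 1 -> legal
(2,5): flips 1 -> legal
(3,0): no bracket -> illegal
(3,5): flips 2 -> legal
(4,2): no bracket -> illegal
(4,4): flips 1 -> legal
(4,5): no bracket -> illegal
(5,2): flips 1 -> legal
B mobility = 10
-- W to move --
(0,0): no bracket -> illegal
(1,3): no bracket -> illegal
(2,0): no bracket -> illegal
(3,0): flips 2 -> legal
(4,1): flips 2 -> legal
(4,2): flips 2 -> legal
(4,4): no bracket -> illegal
(4,5): no bracket -> illegal
(5,0): no bracket -> illegal
(5,1): no bracket -> illegal
(5,2): flips 1 -> legal
(5,5): flips 1 -> legal
W mobility = 5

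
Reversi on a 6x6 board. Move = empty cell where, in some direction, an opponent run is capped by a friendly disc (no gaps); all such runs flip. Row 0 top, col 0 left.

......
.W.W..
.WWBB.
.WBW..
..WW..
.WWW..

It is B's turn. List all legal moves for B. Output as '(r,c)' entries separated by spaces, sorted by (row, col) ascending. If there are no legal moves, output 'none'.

(0,0): no bracket -> illegal
(0,1): no bracket -> illegal
(0,2): flips 1 -> legal
(0,3): flips 1 -> legal
(0,4): no bracket -> illegal
(1,0): flips 1 -> legal
(1,2): flips 1 -> legal
(1,4): no bracket -> illegal
(2,0): flips 2 -> legal
(3,0): flips 1 -> legal
(3,4): flips 1 -> legal
(4,0): no bracket -> illegal
(4,1): no bracket -> illegal
(4,4): no bracket -> illegal
(5,0): no bracket -> illegal
(5,4): flips 1 -> legal

Answer: (0,2) (0,3) (1,0) (1,2) (2,0) (3,0) (3,4) (5,4)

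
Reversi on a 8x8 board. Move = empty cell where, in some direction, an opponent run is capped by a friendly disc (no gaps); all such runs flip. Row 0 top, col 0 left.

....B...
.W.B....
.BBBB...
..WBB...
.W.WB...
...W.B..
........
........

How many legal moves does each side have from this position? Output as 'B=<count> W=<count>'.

-- B to move --
(0,0): flips 1 -> legal
(0,1): flips 1 -> legal
(0,2): no bracket -> illegal
(1,0): no bracket -> illegal
(1,2): no bracket -> illegal
(2,0): no bracket -> illegal
(3,0): no bracket -> illegal
(3,1): flips 1 -> legal
(4,0): no bracket -> illegal
(4,2): flips 2 -> legal
(5,0): flips 2 -> legal
(5,1): no bracket -> illegal
(5,2): flips 1 -> legal
(5,4): flips 2 -> legal
(6,2): flips 1 -> legal
(6,3): flips 2 -> legal
(6,4): no bracket -> illegal
B mobility = 9
-- W to move --
(0,2): no bracket -> illegal
(0,3): flips 3 -> legal
(0,5): no bracket -> illegal
(1,0): flips 1 -> legal
(1,2): flips 1 -> legal
(1,4): flips 1 -> legal
(1,5): no bracket -> illegal
(2,0): no bracket -> illegal
(2,5): flips 1 -> legal
(3,0): no bracket -> illegal
(3,1): flips 1 -> legal
(3,5): flips 3 -> legal
(4,2): no bracket -> illegal
(4,5): flips 1 -> legal
(4,6): no bracket -> illegal
(5,4): no bracket -> illegal
(5,6): no bracket -> illegal
(6,4): no bracket -> illegal
(6,5): no bracket -> illegal
(6,6): flips 4 -> legal
W mobility = 9

Answer: B=9 W=9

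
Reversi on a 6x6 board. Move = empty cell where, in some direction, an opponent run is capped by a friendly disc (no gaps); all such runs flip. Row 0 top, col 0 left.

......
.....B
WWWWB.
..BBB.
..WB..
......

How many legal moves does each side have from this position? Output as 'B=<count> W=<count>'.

Answer: B=8 W=6

Derivation:
-- B to move --
(1,0): flips 1 -> legal
(1,1): flips 1 -> legal
(1,2): flips 2 -> legal
(1,3): flips 1 -> legal
(1,4): flips 1 -> legal
(3,0): no bracket -> illegal
(3,1): no bracket -> illegal
(4,1): flips 1 -> legal
(5,1): flips 1 -> legal
(5,2): flips 1 -> legal
(5,3): no bracket -> illegal
B mobility = 8
-- W to move --
(0,4): no bracket -> illegal
(0,5): no bracket -> illegal
(1,3): no bracket -> illegal
(1,4): no bracket -> illegal
(2,5): flips 1 -> legal
(3,1): no bracket -> illegal
(3,5): no bracket -> illegal
(4,1): flips 1 -> legal
(4,4): flips 2 -> legal
(4,5): flips 1 -> legal
(5,2): no bracket -> illegal
(5,3): flips 2 -> legal
(5,4): flips 2 -> legal
W mobility = 6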